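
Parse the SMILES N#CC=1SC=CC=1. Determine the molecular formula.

Walk through each heavy atom and fill implicit hydrogens from standard valence (C 4, N 3, O 2, S 2, halogen 1):
  atom 1: N, bond orders sum to 3 (valence 3) → 0 H
  atom 2: C, bond orders sum to 4 (valence 4) → 0 H
  atom 3: C, bond orders sum to 4 (valence 4) → 0 H
  atom 4: S, bond orders sum to 2 (valence 2) → 0 H
  atom 5: C, bond orders sum to 3 (valence 4) → 1 H
  atom 6: C, bond orders sum to 3 (valence 4) → 1 H
  atom 7: C, bond orders sum to 3 (valence 4) → 1 H
Totals → C:5, H:3, N:1, S:1.
In Hill order: C5H3NS.

C5H3NS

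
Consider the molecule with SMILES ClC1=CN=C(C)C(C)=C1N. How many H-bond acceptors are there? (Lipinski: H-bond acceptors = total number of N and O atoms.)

N atoms: 2; O atoms: 0.
Lipinski HBA = 2 + 0 = 2.

2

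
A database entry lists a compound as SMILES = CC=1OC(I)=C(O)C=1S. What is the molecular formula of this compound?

C5H5IO2S

Walk through each heavy atom and fill implicit hydrogens from standard valence (C 4, N 3, O 2, S 2, halogen 1):
  atom 1: C, bond orders sum to 1 (valence 4) → 3 H
  atom 2: C, bond orders sum to 4 (valence 4) → 0 H
  atom 3: O, bond orders sum to 2 (valence 2) → 0 H
  atom 4: C, bond orders sum to 4 (valence 4) → 0 H
  atom 5: I (halogen, monovalent) → 0 H
  atom 6: C, bond orders sum to 4 (valence 4) → 0 H
  atom 7: O, bond orders sum to 1 (valence 2) → 1 H
  atom 8: C, bond orders sum to 4 (valence 4) → 0 H
  atom 9: S, bond orders sum to 1 (valence 2) → 1 H
Totals → C:5, H:5, I:1, O:2, S:1.
In Hill order: C5H5IO2S.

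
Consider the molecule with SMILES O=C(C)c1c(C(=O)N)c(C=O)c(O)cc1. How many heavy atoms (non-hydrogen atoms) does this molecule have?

15

Every atom symbol written in the SMILES (organic subset) is one heavy atom; implicit H are not written.
Heavy atoms by element → C:10, N:1, O:4.
Total: 15.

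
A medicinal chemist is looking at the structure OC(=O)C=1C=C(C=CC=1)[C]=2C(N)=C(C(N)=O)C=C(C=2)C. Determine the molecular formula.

Walk through each heavy atom and fill implicit hydrogens from standard valence (C 4, N 3, O 2, S 2, halogen 1):
  atom 1: O, bond orders sum to 1 (valence 2) → 1 H
  atom 2: C, bond orders sum to 4 (valence 4) → 0 H
  atom 3: O, bond orders sum to 2 (valence 2) → 0 H
  atom 4: C, bond orders sum to 4 (valence 4) → 0 H
  atom 5: C, bond orders sum to 3 (valence 4) → 1 H
  atom 6: C, bond orders sum to 4 (valence 4) → 0 H
  atom 7: C, bond orders sum to 3 (valence 4) → 1 H
  atom 8: C, bond orders sum to 3 (valence 4) → 1 H
  atom 9: C, bond orders sum to 3 (valence 4) → 1 H
  atom 10: C with explicit H count 0
  atom 11: C, bond orders sum to 4 (valence 4) → 0 H
  atom 12: N, bond orders sum to 1 (valence 3) → 2 H
  atom 13: C, bond orders sum to 4 (valence 4) → 0 H
  atom 14: C, bond orders sum to 4 (valence 4) → 0 H
  atom 15: N, bond orders sum to 1 (valence 3) → 2 H
  atom 16: O, bond orders sum to 2 (valence 2) → 0 H
  atom 17: C, bond orders sum to 3 (valence 4) → 1 H
  atom 18: C, bond orders sum to 4 (valence 4) → 0 H
  atom 19: C, bond orders sum to 3 (valence 4) → 1 H
  atom 20: C, bond orders sum to 1 (valence 4) → 3 H
Totals → C:15, H:14, N:2, O:3.
In Hill order: C15H14N2O3.

C15H14N2O3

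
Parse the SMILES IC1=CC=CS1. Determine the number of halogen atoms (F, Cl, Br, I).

Halogen atoms appear at heavy-atom position 1 (1×I).
Halogen count: 1.

1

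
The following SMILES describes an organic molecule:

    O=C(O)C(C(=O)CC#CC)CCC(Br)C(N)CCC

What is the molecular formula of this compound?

Walk through each heavy atom and fill implicit hydrogens from standard valence (C 4, N 3, O 2, S 2, halogen 1):
  atom 1: O, bond orders sum to 2 (valence 2) → 0 H
  atom 2: C, bond orders sum to 4 (valence 4) → 0 H
  atom 3: O, bond orders sum to 1 (valence 2) → 1 H
  atom 4: C, bond orders sum to 3 (valence 4) → 1 H
  atom 5: C, bond orders sum to 4 (valence 4) → 0 H
  atom 6: O, bond orders sum to 2 (valence 2) → 0 H
  atom 7: C, bond orders sum to 2 (valence 4) → 2 H
  atom 8: C, bond orders sum to 4 (valence 4) → 0 H
  atom 9: C, bond orders sum to 4 (valence 4) → 0 H
  atom 10: C, bond orders sum to 1 (valence 4) → 3 H
  atom 11: C, bond orders sum to 2 (valence 4) → 2 H
  atom 12: C, bond orders sum to 2 (valence 4) → 2 H
  atom 13: C, bond orders sum to 3 (valence 4) → 1 H
  atom 14: Br (halogen, monovalent) → 0 H
  atom 15: C, bond orders sum to 3 (valence 4) → 1 H
  atom 16: N, bond orders sum to 1 (valence 3) → 2 H
  atom 17: C, bond orders sum to 2 (valence 4) → 2 H
  atom 18: C, bond orders sum to 2 (valence 4) → 2 H
  atom 19: C, bond orders sum to 1 (valence 4) → 3 H
Totals → C:14, H:22, Br:1, N:1, O:3.
In Hill order: C14H22BrNO3.

C14H22BrNO3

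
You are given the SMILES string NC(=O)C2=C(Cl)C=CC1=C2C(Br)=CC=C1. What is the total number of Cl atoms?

1

Scan the SMILES for Cl atoms (remember two-letter symbols like Cl and Br are single atoms).
Chlorine count: 1.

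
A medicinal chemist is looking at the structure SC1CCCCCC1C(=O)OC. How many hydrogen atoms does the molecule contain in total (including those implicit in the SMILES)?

Walk through each heavy atom and fill implicit hydrogens from standard valence (C 4, N 3, O 2, S 2, halogen 1):
  atom 1: S, bond orders sum to 1 (valence 2) → 1 H
  atom 2: C, bond orders sum to 3 (valence 4) → 1 H
  atom 3: C, bond orders sum to 2 (valence 4) → 2 H
  atom 4: C, bond orders sum to 2 (valence 4) → 2 H
  atom 5: C, bond orders sum to 2 (valence 4) → 2 H
  atom 6: C, bond orders sum to 2 (valence 4) → 2 H
  atom 7: C, bond orders sum to 2 (valence 4) → 2 H
  atom 8: C, bond orders sum to 3 (valence 4) → 1 H
  atom 9: C, bond orders sum to 4 (valence 4) → 0 H
  atom 10: O, bond orders sum to 2 (valence 2) → 0 H
  atom 11: O, bond orders sum to 2 (valence 2) → 0 H
  atom 12: C, bond orders sum to 1 (valence 4) → 3 H
Total hydrogens: 16.

16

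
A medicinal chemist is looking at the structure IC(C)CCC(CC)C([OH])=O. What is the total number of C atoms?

8

Count every carbon token in the SMILES (each C, including those in ring-closure positions and inside branches).
Carbon count: 8.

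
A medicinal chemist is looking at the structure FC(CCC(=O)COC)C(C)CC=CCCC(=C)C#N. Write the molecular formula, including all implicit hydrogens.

Walk through each heavy atom and fill implicit hydrogens from standard valence (C 4, N 3, O 2, S 2, halogen 1):
  atom 1: F (halogen, monovalent) → 0 H
  atom 2: C, bond orders sum to 3 (valence 4) → 1 H
  atom 3: C, bond orders sum to 2 (valence 4) → 2 H
  atom 4: C, bond orders sum to 2 (valence 4) → 2 H
  atom 5: C, bond orders sum to 4 (valence 4) → 0 H
  atom 6: O, bond orders sum to 2 (valence 2) → 0 H
  atom 7: C, bond orders sum to 2 (valence 4) → 2 H
  atom 8: O, bond orders sum to 2 (valence 2) → 0 H
  atom 9: C, bond orders sum to 1 (valence 4) → 3 H
  atom 10: C, bond orders sum to 3 (valence 4) → 1 H
  atom 11: C, bond orders sum to 1 (valence 4) → 3 H
  atom 12: C, bond orders sum to 2 (valence 4) → 2 H
  atom 13: C, bond orders sum to 3 (valence 4) → 1 H
  atom 14: C, bond orders sum to 3 (valence 4) → 1 H
  atom 15: C, bond orders sum to 2 (valence 4) → 2 H
  atom 16: C, bond orders sum to 2 (valence 4) → 2 H
  atom 17: C, bond orders sum to 4 (valence 4) → 0 H
  atom 18: C, bond orders sum to 2 (valence 4) → 2 H
  atom 19: C, bond orders sum to 4 (valence 4) → 0 H
  atom 20: N, bond orders sum to 3 (valence 3) → 0 H
Totals → C:16, H:24, F:1, N:1, O:2.

C16H24FNO2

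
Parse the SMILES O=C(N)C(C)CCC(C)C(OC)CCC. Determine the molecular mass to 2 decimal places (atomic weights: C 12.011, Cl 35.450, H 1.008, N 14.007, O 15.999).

215.34 g/mol

First, the molecular formula is C12H25NO2 (counting implicit H from valence).
  C: 12 × 12.011 = 144.132
  H: 25 × 1.008 = 25.200
  N: 1 × 14.007 = 14.007
  O: 2 × 15.999 = 31.998
Sum: 12×12.011 + 25×1.008 + 1×14.007 + 2×15.999 = 215.337 → 215.34 g/mol.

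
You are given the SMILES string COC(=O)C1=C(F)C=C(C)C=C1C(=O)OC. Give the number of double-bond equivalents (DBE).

Molecular formula: C11H11FO4.
DoU = (2C + 2 + N − H − X) / 2, where X is the halogen count and O/S are ignored.
    = (2·11 + 2 + 0 − 11 − 1) / 2 = 12 / 2 = 6.

6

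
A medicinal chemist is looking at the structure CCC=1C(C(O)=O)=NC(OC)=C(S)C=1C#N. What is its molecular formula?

Walk through each heavy atom and fill implicit hydrogens from standard valence (C 4, N 3, O 2, S 2, halogen 1):
  atom 1: C, bond orders sum to 1 (valence 4) → 3 H
  atom 2: C, bond orders sum to 2 (valence 4) → 2 H
  atom 3: C, bond orders sum to 4 (valence 4) → 0 H
  atom 4: C, bond orders sum to 4 (valence 4) → 0 H
  atom 5: C, bond orders sum to 4 (valence 4) → 0 H
  atom 6: O, bond orders sum to 1 (valence 2) → 1 H
  atom 7: O, bond orders sum to 2 (valence 2) → 0 H
  atom 8: N, bond orders sum to 3 (valence 3) → 0 H
  atom 9: C, bond orders sum to 4 (valence 4) → 0 H
  atom 10: O, bond orders sum to 2 (valence 2) → 0 H
  atom 11: C, bond orders sum to 1 (valence 4) → 3 H
  atom 12: C, bond orders sum to 4 (valence 4) → 0 H
  atom 13: S, bond orders sum to 1 (valence 2) → 1 H
  atom 14: C, bond orders sum to 4 (valence 4) → 0 H
  atom 15: C, bond orders sum to 4 (valence 4) → 0 H
  atom 16: N, bond orders sum to 3 (valence 3) → 0 H
Totals → C:10, H:10, N:2, O:3, S:1.

C10H10N2O3S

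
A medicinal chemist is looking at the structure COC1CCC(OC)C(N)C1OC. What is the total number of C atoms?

Count every carbon token in the SMILES (each C, including those in ring-closure positions and inside branches).
Carbon count: 9.

9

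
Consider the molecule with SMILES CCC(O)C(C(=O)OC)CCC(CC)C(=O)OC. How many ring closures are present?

0

In SMILES, each pair of matching ring-closure digits denotes one ring-closing bond; the number of such bonds equals the number of independent rings.
Ring-closure bonds here: 0.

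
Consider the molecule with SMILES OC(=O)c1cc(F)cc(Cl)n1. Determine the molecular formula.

Walk through each heavy atom and fill implicit hydrogens from standard valence (C 4, N 3, O 2, S 2, halogen 1); for lowercase aromatic atoms, an aromatic c carries 1 H when it has two neighbours and 0 H with three, and aromatic n carries 0 H:
  atom 1: O, bond orders sum to 1 (valence 2) → 1 H
  atom 2: C, bond orders sum to 4 (valence 4) → 0 H
  atom 3: O, bond orders sum to 2 (valence 2) → 0 H
  atom 4: aromatic c, 3 neighbours → 0 H
  atom 5: aromatic c, 2 neighbours → 1 H
  atom 6: aromatic c, 3 neighbours → 0 H
  atom 7: F (halogen, monovalent) → 0 H
  atom 8: aromatic c, 2 neighbours → 1 H
  atom 9: aromatic c, 3 neighbours → 0 H
  atom 10: Cl (halogen, monovalent) → 0 H
  atom 11: aromatic n, 2 neighbours → 0 H
Totals → C:6, H:3, Cl:1, F:1, N:1, O:2.
In Hill order: C6H3ClFNO2.

C6H3ClFNO2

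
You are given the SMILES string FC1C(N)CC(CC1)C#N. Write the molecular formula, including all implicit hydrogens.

Walk through each heavy atom and fill implicit hydrogens from standard valence (C 4, N 3, O 2, S 2, halogen 1):
  atom 1: F (halogen, monovalent) → 0 H
  atom 2: C, bond orders sum to 3 (valence 4) → 1 H
  atom 3: C, bond orders sum to 3 (valence 4) → 1 H
  atom 4: N, bond orders sum to 1 (valence 3) → 2 H
  atom 5: C, bond orders sum to 2 (valence 4) → 2 H
  atom 6: C, bond orders sum to 3 (valence 4) → 1 H
  atom 7: C, bond orders sum to 2 (valence 4) → 2 H
  atom 8: C, bond orders sum to 2 (valence 4) → 2 H
  atom 9: C, bond orders sum to 4 (valence 4) → 0 H
  atom 10: N, bond orders sum to 3 (valence 3) → 0 H
Totals → C:7, H:11, F:1, N:2.
In Hill order: C7H11FN2.

C7H11FN2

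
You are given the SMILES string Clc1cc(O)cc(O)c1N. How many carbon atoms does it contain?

6

Count every carbon token in the SMILES (each C, including those in ring-closure positions and inside branches).
Carbon count: 6.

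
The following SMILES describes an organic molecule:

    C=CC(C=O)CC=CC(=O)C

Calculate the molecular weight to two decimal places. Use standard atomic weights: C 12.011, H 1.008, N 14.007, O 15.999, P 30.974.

152.19 g/mol

First, the molecular formula is C9H12O2 (counting implicit H from valence).
  C: 9 × 12.011 = 108.099
  H: 12 × 1.008 = 12.096
  O: 2 × 15.999 = 31.998
Sum: 9×12.011 + 12×1.008 + 2×15.999 = 152.193 → 152.19 g/mol.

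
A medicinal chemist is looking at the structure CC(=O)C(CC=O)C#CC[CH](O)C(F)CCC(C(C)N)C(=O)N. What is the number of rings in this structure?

In SMILES, each pair of matching ring-closure digits denotes one ring-closing bond; the number of such bonds equals the number of independent rings.
Ring-closure bonds here: 0.

0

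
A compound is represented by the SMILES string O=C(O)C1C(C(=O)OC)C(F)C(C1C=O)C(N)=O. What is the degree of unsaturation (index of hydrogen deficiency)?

Molecular formula: C10H12FNO6.
DoU = (2C + 2 + N − H − X) / 2, where X is the halogen count and O/S are ignored.
    = (2·10 + 2 + 1 − 12 − 1) / 2 = 10 / 2 = 5.

5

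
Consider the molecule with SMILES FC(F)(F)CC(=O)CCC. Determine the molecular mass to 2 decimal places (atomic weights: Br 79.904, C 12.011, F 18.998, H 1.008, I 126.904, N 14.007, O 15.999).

154.13 g/mol

First, the molecular formula is C6H9F3O (counting implicit H from valence).
  C: 6 × 12.011 = 72.066
  F: 3 × 18.998 = 56.994
  H: 9 × 1.008 = 9.072
  O: 1 × 15.999 = 15.999
Sum: 6×12.011 + 3×18.998 + 9×1.008 + 1×15.999 = 154.131 → 154.13 g/mol.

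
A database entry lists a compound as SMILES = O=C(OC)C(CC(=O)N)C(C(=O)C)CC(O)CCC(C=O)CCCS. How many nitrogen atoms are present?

1

Scan the SMILES for N atoms (remember two-letter symbols like Cl and Br are single atoms).
Nitrogen count: 1.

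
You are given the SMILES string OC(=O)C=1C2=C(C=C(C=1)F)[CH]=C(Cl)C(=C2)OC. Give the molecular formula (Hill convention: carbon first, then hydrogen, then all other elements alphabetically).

C12H8ClFO3

Walk through each heavy atom and fill implicit hydrogens from standard valence (C 4, N 3, O 2, S 2, halogen 1):
  atom 1: O, bond orders sum to 1 (valence 2) → 1 H
  atom 2: C, bond orders sum to 4 (valence 4) → 0 H
  atom 3: O, bond orders sum to 2 (valence 2) → 0 H
  atom 4: C, bond orders sum to 4 (valence 4) → 0 H
  atom 5: C, bond orders sum to 4 (valence 4) → 0 H
  atom 6: C, bond orders sum to 4 (valence 4) → 0 H
  atom 7: C, bond orders sum to 3 (valence 4) → 1 H
  atom 8: C, bond orders sum to 4 (valence 4) → 0 H
  atom 9: C, bond orders sum to 3 (valence 4) → 1 H
  atom 10: F (halogen, monovalent) → 0 H
  atom 11: C with explicit H count 1
  atom 12: C, bond orders sum to 4 (valence 4) → 0 H
  atom 13: Cl (halogen, monovalent) → 0 H
  atom 14: C, bond orders sum to 4 (valence 4) → 0 H
  atom 15: C, bond orders sum to 3 (valence 4) → 1 H
  atom 16: O, bond orders sum to 2 (valence 2) → 0 H
  atom 17: C, bond orders sum to 1 (valence 4) → 3 H
Totals → C:12, H:8, Cl:1, F:1, O:3.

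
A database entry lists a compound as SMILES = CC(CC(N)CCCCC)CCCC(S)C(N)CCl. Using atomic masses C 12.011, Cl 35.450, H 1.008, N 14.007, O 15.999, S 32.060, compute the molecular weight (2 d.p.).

308.95 g/mol

First, the molecular formula is C15H33ClN2S (counting implicit H from valence).
  C: 15 × 12.011 = 180.165
  Cl: 1 × 35.450 = 35.450
  H: 33 × 1.008 = 33.264
  N: 2 × 14.007 = 28.014
  S: 1 × 32.060 = 32.060
Sum: 15×12.011 + 1×35.450 + 33×1.008 + 2×14.007 + 1×32.060 = 308.953 → 308.95 g/mol.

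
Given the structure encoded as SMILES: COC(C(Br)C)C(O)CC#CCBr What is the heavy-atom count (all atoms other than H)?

Every atom symbol written in the SMILES (organic subset) is one heavy atom; implicit H are not written.
Heavy atoms by element → Br:2, C:9, O:2.
Total: 13.

13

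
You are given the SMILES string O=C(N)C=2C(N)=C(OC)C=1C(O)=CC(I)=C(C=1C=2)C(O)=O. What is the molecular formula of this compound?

Walk through each heavy atom and fill implicit hydrogens from standard valence (C 4, N 3, O 2, S 2, halogen 1):
  atom 1: O, bond orders sum to 2 (valence 2) → 0 H
  atom 2: C, bond orders sum to 4 (valence 4) → 0 H
  atom 3: N, bond orders sum to 1 (valence 3) → 2 H
  atom 4: C, bond orders sum to 4 (valence 4) → 0 H
  atom 5: C, bond orders sum to 4 (valence 4) → 0 H
  atom 6: N, bond orders sum to 1 (valence 3) → 2 H
  atom 7: C, bond orders sum to 4 (valence 4) → 0 H
  atom 8: O, bond orders sum to 2 (valence 2) → 0 H
  atom 9: C, bond orders sum to 1 (valence 4) → 3 H
  atom 10: C, bond orders sum to 4 (valence 4) → 0 H
  atom 11: C, bond orders sum to 4 (valence 4) → 0 H
  atom 12: O, bond orders sum to 1 (valence 2) → 1 H
  atom 13: C, bond orders sum to 3 (valence 4) → 1 H
  atom 14: C, bond orders sum to 4 (valence 4) → 0 H
  atom 15: I (halogen, monovalent) → 0 H
  atom 16: C, bond orders sum to 4 (valence 4) → 0 H
  atom 17: C, bond orders sum to 4 (valence 4) → 0 H
  atom 18: C, bond orders sum to 3 (valence 4) → 1 H
  atom 19: C, bond orders sum to 4 (valence 4) → 0 H
  atom 20: O, bond orders sum to 1 (valence 2) → 1 H
  atom 21: O, bond orders sum to 2 (valence 2) → 0 H
Totals → C:13, H:11, I:1, N:2, O:5.

C13H11IN2O5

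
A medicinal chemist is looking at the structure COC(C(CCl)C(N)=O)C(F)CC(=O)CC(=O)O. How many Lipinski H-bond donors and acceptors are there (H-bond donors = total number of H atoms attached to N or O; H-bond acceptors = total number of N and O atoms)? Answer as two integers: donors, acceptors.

Donors: find every N or O and count the H atoms it carries.
  atom 2 (O): bond orders sum to 2 → 0 H
  atom 8 (N): bond orders sum to 1 → 2 H
  atom 9 (O): bond orders sum to 2 → 0 H
  atom 14 (O): bond orders sum to 2 → 0 H
  atom 17 (O): bond orders sum to 2 → 0 H
  atom 18 (O): bond orders sum to 1 → 1 H
Lipinski HBD = 3.
Acceptors: N atoms = 1, O atoms = 5 → HBA = 6.

3, 6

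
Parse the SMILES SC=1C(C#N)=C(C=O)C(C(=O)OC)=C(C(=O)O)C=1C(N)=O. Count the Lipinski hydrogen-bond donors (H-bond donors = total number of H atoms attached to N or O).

Donors: find every N or O and count the H atoms it carries.
  atom 5 (N): bond orders sum to 3 → 0 H
  atom 8 (O): bond orders sum to 2 → 0 H
  atom 11 (O): bond orders sum to 2 → 0 H
  atom 12 (O): bond orders sum to 2 → 0 H
  atom 16 (O): bond orders sum to 2 → 0 H
  atom 17 (O): bond orders sum to 1 → 1 H
  atom 20 (N): bond orders sum to 1 → 2 H
  atom 21 (O): bond orders sum to 2 → 0 H
Lipinski HBD = 3.

3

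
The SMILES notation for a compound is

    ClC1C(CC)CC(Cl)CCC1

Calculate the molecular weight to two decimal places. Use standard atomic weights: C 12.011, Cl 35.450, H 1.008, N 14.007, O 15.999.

195.13 g/mol

First, the molecular formula is C9H16Cl2 (counting implicit H from valence).
  C: 9 × 12.011 = 108.099
  Cl: 2 × 35.450 = 70.900
  H: 16 × 1.008 = 16.128
Sum: 9×12.011 + 2×35.450 + 16×1.008 = 195.127 → 195.13 g/mol.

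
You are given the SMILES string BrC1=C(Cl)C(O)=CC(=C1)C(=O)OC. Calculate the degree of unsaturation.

Degree of unsaturation = (number of rings) + (number of π bonds).
Ring closures in the SMILES: 1.
π bonds: 4 double bonds (each 1 DoU) → 4 DoU from unsaturation.
Total DoU = 1 + 4 = 5.

5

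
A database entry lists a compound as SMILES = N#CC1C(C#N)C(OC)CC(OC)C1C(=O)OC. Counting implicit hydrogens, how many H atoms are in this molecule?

16

Walk through each heavy atom and fill implicit hydrogens from standard valence (C 4, N 3, O 2, S 2, halogen 1):
  atom 1: N, bond orders sum to 3 (valence 3) → 0 H
  atom 2: C, bond orders sum to 4 (valence 4) → 0 H
  atom 3: C, bond orders sum to 3 (valence 4) → 1 H
  atom 4: C, bond orders sum to 3 (valence 4) → 1 H
  atom 5: C, bond orders sum to 4 (valence 4) → 0 H
  atom 6: N, bond orders sum to 3 (valence 3) → 0 H
  atom 7: C, bond orders sum to 3 (valence 4) → 1 H
  atom 8: O, bond orders sum to 2 (valence 2) → 0 H
  atom 9: C, bond orders sum to 1 (valence 4) → 3 H
  atom 10: C, bond orders sum to 2 (valence 4) → 2 H
  atom 11: C, bond orders sum to 3 (valence 4) → 1 H
  atom 12: O, bond orders sum to 2 (valence 2) → 0 H
  atom 13: C, bond orders sum to 1 (valence 4) → 3 H
  atom 14: C, bond orders sum to 3 (valence 4) → 1 H
  atom 15: C, bond orders sum to 4 (valence 4) → 0 H
  atom 16: O, bond orders sum to 2 (valence 2) → 0 H
  atom 17: O, bond orders sum to 2 (valence 2) → 0 H
  atom 18: C, bond orders sum to 1 (valence 4) → 3 H
Total hydrogens: 16.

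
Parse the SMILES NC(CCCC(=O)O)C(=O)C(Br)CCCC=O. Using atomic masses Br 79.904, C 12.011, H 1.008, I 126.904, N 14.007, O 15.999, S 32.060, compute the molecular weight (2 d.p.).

First, the molecular formula is C11H18BrNO4 (counting implicit H from valence).
  Br: 1 × 79.904 = 79.904
  C: 11 × 12.011 = 132.121
  H: 18 × 1.008 = 18.144
  N: 1 × 14.007 = 14.007
  O: 4 × 15.999 = 63.996
Sum: 1×79.904 + 11×12.011 + 18×1.008 + 1×14.007 + 4×15.999 = 308.172 → 308.17 g/mol.

308.17 g/mol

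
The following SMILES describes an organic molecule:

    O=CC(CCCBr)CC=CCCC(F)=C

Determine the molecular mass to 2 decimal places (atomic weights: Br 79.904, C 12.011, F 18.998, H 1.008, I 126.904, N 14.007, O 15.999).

First, the molecular formula is C12H18BrFO (counting implicit H from valence).
  Br: 1 × 79.904 = 79.904
  C: 12 × 12.011 = 144.132
  F: 1 × 18.998 = 18.998
  H: 18 × 1.008 = 18.144
  O: 1 × 15.999 = 15.999
Sum: 1×79.904 + 12×12.011 + 1×18.998 + 18×1.008 + 1×15.999 = 277.177 → 277.18 g/mol.

277.18 g/mol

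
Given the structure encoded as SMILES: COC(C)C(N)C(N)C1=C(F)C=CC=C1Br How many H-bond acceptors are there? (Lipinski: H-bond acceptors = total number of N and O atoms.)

3

N atoms: 2; O atoms: 1.
Lipinski HBA = 2 + 1 = 3.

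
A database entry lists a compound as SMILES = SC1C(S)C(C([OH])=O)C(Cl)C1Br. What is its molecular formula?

C6H8BrClO2S2

Walk through each heavy atom and fill implicit hydrogens from standard valence (C 4, N 3, O 2, S 2, halogen 1):
  atom 1: S, bond orders sum to 1 (valence 2) → 1 H
  atom 2: C, bond orders sum to 3 (valence 4) → 1 H
  atom 3: C, bond orders sum to 3 (valence 4) → 1 H
  atom 4: S, bond orders sum to 1 (valence 2) → 1 H
  atom 5: C, bond orders sum to 3 (valence 4) → 1 H
  atom 6: C, bond orders sum to 4 (valence 4) → 0 H
  atom 7: O with explicit H count 1
  atom 8: O, bond orders sum to 2 (valence 2) → 0 H
  atom 9: C, bond orders sum to 3 (valence 4) → 1 H
  atom 10: Cl (halogen, monovalent) → 0 H
  atom 11: C, bond orders sum to 3 (valence 4) → 1 H
  atom 12: Br (halogen, monovalent) → 0 H
Totals → C:6, H:8, Br:1, Cl:1, O:2, S:2.
In Hill order: C6H8BrClO2S2.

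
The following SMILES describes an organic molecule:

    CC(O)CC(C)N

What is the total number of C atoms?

5

Count every carbon token in the SMILES (each C, including those in ring-closure positions and inside branches).
Carbon count: 5.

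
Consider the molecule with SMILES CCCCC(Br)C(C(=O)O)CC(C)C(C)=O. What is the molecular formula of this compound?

Walk through each heavy atom and fill implicit hydrogens from standard valence (C 4, N 3, O 2, S 2, halogen 1):
  atom 1: C, bond orders sum to 1 (valence 4) → 3 H
  atom 2: C, bond orders sum to 2 (valence 4) → 2 H
  atom 3: C, bond orders sum to 2 (valence 4) → 2 H
  atom 4: C, bond orders sum to 2 (valence 4) → 2 H
  atom 5: C, bond orders sum to 3 (valence 4) → 1 H
  atom 6: Br (halogen, monovalent) → 0 H
  atom 7: C, bond orders sum to 3 (valence 4) → 1 H
  atom 8: C, bond orders sum to 4 (valence 4) → 0 H
  atom 9: O, bond orders sum to 2 (valence 2) → 0 H
  atom 10: O, bond orders sum to 1 (valence 2) → 1 H
  atom 11: C, bond orders sum to 2 (valence 4) → 2 H
  atom 12: C, bond orders sum to 3 (valence 4) → 1 H
  atom 13: C, bond orders sum to 1 (valence 4) → 3 H
  atom 14: C, bond orders sum to 4 (valence 4) → 0 H
  atom 15: C, bond orders sum to 1 (valence 4) → 3 H
  atom 16: O, bond orders sum to 2 (valence 2) → 0 H
Totals → C:12, H:21, Br:1, O:3.
In Hill order: C12H21BrO3.

C12H21BrO3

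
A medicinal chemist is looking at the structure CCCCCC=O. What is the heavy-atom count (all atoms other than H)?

Every atom symbol written in the SMILES (organic subset) is one heavy atom; implicit H are not written.
Heavy atoms by element → C:6, O:1.
Total: 7.

7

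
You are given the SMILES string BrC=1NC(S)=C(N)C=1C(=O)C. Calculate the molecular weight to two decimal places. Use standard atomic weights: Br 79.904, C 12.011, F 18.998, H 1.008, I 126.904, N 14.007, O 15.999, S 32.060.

First, the molecular formula is C6H7BrN2OS (counting implicit H from valence).
  Br: 1 × 79.904 = 79.904
  C: 6 × 12.011 = 72.066
  H: 7 × 1.008 = 7.056
  N: 2 × 14.007 = 28.014
  O: 1 × 15.999 = 15.999
  S: 1 × 32.060 = 32.060
Sum: 1×79.904 + 6×12.011 + 7×1.008 + 2×14.007 + 1×15.999 + 1×32.060 = 235.099 → 235.10 g/mol.

235.10 g/mol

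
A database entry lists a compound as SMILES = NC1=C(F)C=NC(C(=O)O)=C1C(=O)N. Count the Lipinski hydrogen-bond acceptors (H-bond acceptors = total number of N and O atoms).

N atoms: 3; O atoms: 3.
Lipinski HBA = 3 + 3 = 6.

6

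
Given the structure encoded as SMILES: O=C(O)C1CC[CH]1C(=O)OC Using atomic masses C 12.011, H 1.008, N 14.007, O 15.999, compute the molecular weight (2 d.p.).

First, the molecular formula is C7H10O4 (counting implicit H from valence).
  C: 7 × 12.011 = 84.077
  H: 10 × 1.008 = 10.080
  O: 4 × 15.999 = 63.996
Sum: 7×12.011 + 10×1.008 + 4×15.999 = 158.153 → 158.15 g/mol.

158.15 g/mol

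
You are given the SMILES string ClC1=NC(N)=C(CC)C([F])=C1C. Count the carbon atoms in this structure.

Count every carbon token in the SMILES (each C, including those in ring-closure positions and inside branches).
Carbon count: 8.

8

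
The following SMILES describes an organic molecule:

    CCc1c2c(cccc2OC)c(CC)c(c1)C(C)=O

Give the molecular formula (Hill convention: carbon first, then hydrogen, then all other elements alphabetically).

C17H20O2

Walk through each heavy atom and fill implicit hydrogens from standard valence (C 4, N 3, O 2, S 2, halogen 1); for lowercase aromatic atoms, an aromatic c carries 1 H when it has two neighbours and 0 H with three, and aromatic n carries 0 H:
  atom 1: C, bond orders sum to 1 (valence 4) → 3 H
  atom 2: C, bond orders sum to 2 (valence 4) → 2 H
  atom 3: aromatic c, 3 neighbours → 0 H
  atom 4: aromatic c, 3 neighbours → 0 H
  atom 5: aromatic c, 3 neighbours → 0 H
  atom 6: aromatic c, 2 neighbours → 1 H
  atom 7: aromatic c, 2 neighbours → 1 H
  atom 8: aromatic c, 2 neighbours → 1 H
  atom 9: aromatic c, 3 neighbours → 0 H
  atom 10: O, bond orders sum to 2 (valence 2) → 0 H
  atom 11: C, bond orders sum to 1 (valence 4) → 3 H
  atom 12: aromatic c, 3 neighbours → 0 H
  atom 13: C, bond orders sum to 2 (valence 4) → 2 H
  atom 14: C, bond orders sum to 1 (valence 4) → 3 H
  atom 15: aromatic c, 3 neighbours → 0 H
  atom 16: aromatic c, 2 neighbours → 1 H
  atom 17: C, bond orders sum to 4 (valence 4) → 0 H
  atom 18: C, bond orders sum to 1 (valence 4) → 3 H
  atom 19: O, bond orders sum to 2 (valence 2) → 0 H
Totals → C:17, H:20, O:2.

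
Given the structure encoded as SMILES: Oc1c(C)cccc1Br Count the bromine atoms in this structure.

1

Scan the SMILES for Br atoms (remember two-letter symbols like Cl and Br are single atoms).
Bromine count: 1.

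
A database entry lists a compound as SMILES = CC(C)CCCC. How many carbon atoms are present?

7

Count every carbon token in the SMILES (each C, including those in ring-closure positions and inside branches).
Carbon count: 7.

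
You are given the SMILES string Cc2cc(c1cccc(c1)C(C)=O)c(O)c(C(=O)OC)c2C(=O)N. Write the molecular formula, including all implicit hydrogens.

Walk through each heavy atom and fill implicit hydrogens from standard valence (C 4, N 3, O 2, S 2, halogen 1); for lowercase aromatic atoms, an aromatic c carries 1 H when it has two neighbours and 0 H with three, and aromatic n carries 0 H:
  atom 1: C, bond orders sum to 1 (valence 4) → 3 H
  atom 2: aromatic c, 3 neighbours → 0 H
  atom 3: aromatic c, 2 neighbours → 1 H
  atom 4: aromatic c, 3 neighbours → 0 H
  atom 5: aromatic c, 3 neighbours → 0 H
  atom 6: aromatic c, 2 neighbours → 1 H
  atom 7: aromatic c, 2 neighbours → 1 H
  atom 8: aromatic c, 2 neighbours → 1 H
  atom 9: aromatic c, 3 neighbours → 0 H
  atom 10: aromatic c, 2 neighbours → 1 H
  atom 11: C, bond orders sum to 4 (valence 4) → 0 H
  atom 12: C, bond orders sum to 1 (valence 4) → 3 H
  atom 13: O, bond orders sum to 2 (valence 2) → 0 H
  atom 14: aromatic c, 3 neighbours → 0 H
  atom 15: O, bond orders sum to 1 (valence 2) → 1 H
  atom 16: aromatic c, 3 neighbours → 0 H
  atom 17: C, bond orders sum to 4 (valence 4) → 0 H
  atom 18: O, bond orders sum to 2 (valence 2) → 0 H
  atom 19: O, bond orders sum to 2 (valence 2) → 0 H
  atom 20: C, bond orders sum to 1 (valence 4) → 3 H
  atom 21: aromatic c, 3 neighbours → 0 H
  atom 22: C, bond orders sum to 4 (valence 4) → 0 H
  atom 23: O, bond orders sum to 2 (valence 2) → 0 H
  atom 24: N, bond orders sum to 1 (valence 3) → 2 H
Totals → C:18, H:17, N:1, O:5.

C18H17NO5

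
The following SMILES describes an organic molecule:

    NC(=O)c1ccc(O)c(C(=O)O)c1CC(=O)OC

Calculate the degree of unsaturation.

Molecular formula: C11H11NO6.
DoU = (2C + 2 + N − H − X) / 2, where X is the halogen count and O/S are ignored.
    = (2·11 + 2 + 1 − 11 − 0) / 2 = 14 / 2 = 7.

7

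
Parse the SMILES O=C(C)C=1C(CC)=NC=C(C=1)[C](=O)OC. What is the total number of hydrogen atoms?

Walk through each heavy atom and fill implicit hydrogens from standard valence (C 4, N 3, O 2, S 2, halogen 1):
  atom 1: O, bond orders sum to 2 (valence 2) → 0 H
  atom 2: C, bond orders sum to 4 (valence 4) → 0 H
  atom 3: C, bond orders sum to 1 (valence 4) → 3 H
  atom 4: C, bond orders sum to 4 (valence 4) → 0 H
  atom 5: C, bond orders sum to 4 (valence 4) → 0 H
  atom 6: C, bond orders sum to 2 (valence 4) → 2 H
  atom 7: C, bond orders sum to 1 (valence 4) → 3 H
  atom 8: N, bond orders sum to 3 (valence 3) → 0 H
  atom 9: C, bond orders sum to 3 (valence 4) → 1 H
  atom 10: C, bond orders sum to 4 (valence 4) → 0 H
  atom 11: C, bond orders sum to 3 (valence 4) → 1 H
  atom 12: C with explicit H count 0
  atom 13: O, bond orders sum to 2 (valence 2) → 0 H
  atom 14: O, bond orders sum to 2 (valence 2) → 0 H
  atom 15: C, bond orders sum to 1 (valence 4) → 3 H
Total hydrogens: 13.

13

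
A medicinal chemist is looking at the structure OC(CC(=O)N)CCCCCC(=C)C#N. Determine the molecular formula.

Walk through each heavy atom and fill implicit hydrogens from standard valence (C 4, N 3, O 2, S 2, halogen 1):
  atom 1: O, bond orders sum to 1 (valence 2) → 1 H
  atom 2: C, bond orders sum to 3 (valence 4) → 1 H
  atom 3: C, bond orders sum to 2 (valence 4) → 2 H
  atom 4: C, bond orders sum to 4 (valence 4) → 0 H
  atom 5: O, bond orders sum to 2 (valence 2) → 0 H
  atom 6: N, bond orders sum to 1 (valence 3) → 2 H
  atom 7: C, bond orders sum to 2 (valence 4) → 2 H
  atom 8: C, bond orders sum to 2 (valence 4) → 2 H
  atom 9: C, bond orders sum to 2 (valence 4) → 2 H
  atom 10: C, bond orders sum to 2 (valence 4) → 2 H
  atom 11: C, bond orders sum to 2 (valence 4) → 2 H
  atom 12: C, bond orders sum to 4 (valence 4) → 0 H
  atom 13: C, bond orders sum to 2 (valence 4) → 2 H
  atom 14: C, bond orders sum to 4 (valence 4) → 0 H
  atom 15: N, bond orders sum to 3 (valence 3) → 0 H
Totals → C:11, H:18, N:2, O:2.

C11H18N2O2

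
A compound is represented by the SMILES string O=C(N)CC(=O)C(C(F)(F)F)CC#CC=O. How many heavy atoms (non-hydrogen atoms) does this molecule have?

16

Every atom symbol written in the SMILES (organic subset) is one heavy atom; implicit H are not written.
Heavy atoms by element → C:9, F:3, N:1, O:3.
Total: 16.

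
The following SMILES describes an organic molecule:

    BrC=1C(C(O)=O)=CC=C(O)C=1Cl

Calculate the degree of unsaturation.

Molecular formula: C7H4BrClO3.
DoU = (2C + 2 + N − H − X) / 2, where X is the halogen count and O/S are ignored.
    = (2·7 + 2 + 0 − 4 − 2) / 2 = 10 / 2 = 5.

5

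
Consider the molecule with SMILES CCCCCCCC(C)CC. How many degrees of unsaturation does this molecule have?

0

Degree of unsaturation = (number of rings) + (number of π bonds).
Ring closures in the SMILES: 0.
π bonds: none → 0 DoU from unsaturation.
Total DoU = 0 + 0 = 0.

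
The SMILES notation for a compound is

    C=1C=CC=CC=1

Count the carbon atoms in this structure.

Count every carbon token in the SMILES (each C, including those in ring-closure positions and inside branches).
Carbon count: 6.

6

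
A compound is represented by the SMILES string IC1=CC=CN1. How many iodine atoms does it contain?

1

Scan the SMILES for I atoms (remember two-letter symbols like Cl and Br are single atoms).
Iodine count: 1.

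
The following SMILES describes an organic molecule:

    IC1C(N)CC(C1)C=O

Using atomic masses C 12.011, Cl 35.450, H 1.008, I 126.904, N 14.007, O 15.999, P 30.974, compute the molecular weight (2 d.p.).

First, the molecular formula is C6H10INO (counting implicit H from valence).
  C: 6 × 12.011 = 72.066
  H: 10 × 1.008 = 10.080
  I: 1 × 126.904 = 126.904
  N: 1 × 14.007 = 14.007
  O: 1 × 15.999 = 15.999
Sum: 6×12.011 + 10×1.008 + 1×126.904 + 1×14.007 + 1×15.999 = 239.056 → 239.06 g/mol.

239.06 g/mol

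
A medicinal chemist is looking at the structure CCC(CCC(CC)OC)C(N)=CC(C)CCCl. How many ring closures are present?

In SMILES, each pair of matching ring-closure digits denotes one ring-closing bond; the number of such bonds equals the number of independent rings.
Ring-closure bonds here: 0.

0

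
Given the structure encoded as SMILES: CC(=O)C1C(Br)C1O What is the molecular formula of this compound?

C5H7BrO2

Walk through each heavy atom and fill implicit hydrogens from standard valence (C 4, N 3, O 2, S 2, halogen 1):
  atom 1: C, bond orders sum to 1 (valence 4) → 3 H
  atom 2: C, bond orders sum to 4 (valence 4) → 0 H
  atom 3: O, bond orders sum to 2 (valence 2) → 0 H
  atom 4: C, bond orders sum to 3 (valence 4) → 1 H
  atom 5: C, bond orders sum to 3 (valence 4) → 1 H
  atom 6: Br (halogen, monovalent) → 0 H
  atom 7: C, bond orders sum to 3 (valence 4) → 1 H
  atom 8: O, bond orders sum to 1 (valence 2) → 1 H
Totals → C:5, H:7, Br:1, O:2.
In Hill order: C5H7BrO2.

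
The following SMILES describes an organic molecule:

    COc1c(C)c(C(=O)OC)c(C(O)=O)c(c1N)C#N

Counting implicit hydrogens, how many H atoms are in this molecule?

Walk through each heavy atom and fill implicit hydrogens from standard valence (C 4, N 3, O 2, S 2, halogen 1); for lowercase aromatic atoms, an aromatic c carries 1 H when it has two neighbours and 0 H with three, and aromatic n carries 0 H:
  atom 1: C, bond orders sum to 1 (valence 4) → 3 H
  atom 2: O, bond orders sum to 2 (valence 2) → 0 H
  atom 3: aromatic c, 3 neighbours → 0 H
  atom 4: aromatic c, 3 neighbours → 0 H
  atom 5: C, bond orders sum to 1 (valence 4) → 3 H
  atom 6: aromatic c, 3 neighbours → 0 H
  atom 7: C, bond orders sum to 4 (valence 4) → 0 H
  atom 8: O, bond orders sum to 2 (valence 2) → 0 H
  atom 9: O, bond orders sum to 2 (valence 2) → 0 H
  atom 10: C, bond orders sum to 1 (valence 4) → 3 H
  atom 11: aromatic c, 3 neighbours → 0 H
  atom 12: C, bond orders sum to 4 (valence 4) → 0 H
  atom 13: O, bond orders sum to 1 (valence 2) → 1 H
  atom 14: O, bond orders sum to 2 (valence 2) → 0 H
  atom 15: aromatic c, 3 neighbours → 0 H
  atom 16: aromatic c, 3 neighbours → 0 H
  atom 17: N, bond orders sum to 1 (valence 3) → 2 H
  atom 18: C, bond orders sum to 4 (valence 4) → 0 H
  atom 19: N, bond orders sum to 3 (valence 3) → 0 H
Total hydrogens: 12.

12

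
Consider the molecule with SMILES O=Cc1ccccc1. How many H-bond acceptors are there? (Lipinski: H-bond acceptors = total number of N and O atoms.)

1

N atoms: 0; O atoms: 1.
Lipinski HBA = 0 + 1 = 1.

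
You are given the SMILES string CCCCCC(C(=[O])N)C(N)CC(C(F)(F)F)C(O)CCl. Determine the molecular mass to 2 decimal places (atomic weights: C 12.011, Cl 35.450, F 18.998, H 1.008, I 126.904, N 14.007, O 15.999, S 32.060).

332.79 g/mol

First, the molecular formula is C13H24ClF3N2O2 (counting implicit H from valence).
  C: 13 × 12.011 = 156.143
  Cl: 1 × 35.450 = 35.450
  F: 3 × 18.998 = 56.994
  H: 24 × 1.008 = 24.192
  N: 2 × 14.007 = 28.014
  O: 2 × 15.999 = 31.998
Sum: 13×12.011 + 1×35.450 + 3×18.998 + 24×1.008 + 2×14.007 + 2×15.999 = 332.791 → 332.79 g/mol.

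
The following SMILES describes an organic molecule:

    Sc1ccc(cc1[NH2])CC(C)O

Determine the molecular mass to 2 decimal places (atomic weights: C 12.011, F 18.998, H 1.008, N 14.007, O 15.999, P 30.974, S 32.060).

First, the molecular formula is C9H13NOS (counting implicit H from valence).
  C: 9 × 12.011 = 108.099
  H: 13 × 1.008 = 13.104
  N: 1 × 14.007 = 14.007
  O: 1 × 15.999 = 15.999
  S: 1 × 32.060 = 32.060
Sum: 9×12.011 + 13×1.008 + 1×14.007 + 1×15.999 + 1×32.060 = 183.269 → 183.27 g/mol.

183.27 g/mol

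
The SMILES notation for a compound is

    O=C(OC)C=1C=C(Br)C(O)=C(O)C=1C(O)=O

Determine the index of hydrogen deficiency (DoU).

6

Degree of unsaturation = (number of rings) + (number of π bonds).
Ring closures in the SMILES: 1.
π bonds: 5 double bonds (each 1 DoU) → 5 DoU from unsaturation.
Total DoU = 1 + 5 = 6.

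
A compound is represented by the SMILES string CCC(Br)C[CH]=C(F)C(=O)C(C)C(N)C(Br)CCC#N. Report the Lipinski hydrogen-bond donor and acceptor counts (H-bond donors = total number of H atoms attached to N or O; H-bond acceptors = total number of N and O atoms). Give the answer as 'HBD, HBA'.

2, 3

Donors: find every N or O and count the H atoms it carries.
  atom 10 (O): bond orders sum to 2 → 0 H
  atom 14 (N): bond orders sum to 1 → 2 H
  atom 20 (N): bond orders sum to 3 → 0 H
Lipinski HBD = 2.
Acceptors: N atoms = 2, O atoms = 1 → HBA = 3.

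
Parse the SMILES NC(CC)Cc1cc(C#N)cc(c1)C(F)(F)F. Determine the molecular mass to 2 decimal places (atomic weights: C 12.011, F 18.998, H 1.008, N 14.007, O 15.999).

242.24 g/mol

First, the molecular formula is C12H13F3N2 (counting implicit H from valence).
  C: 12 × 12.011 = 144.132
  F: 3 × 18.998 = 56.994
  H: 13 × 1.008 = 13.104
  N: 2 × 14.007 = 28.014
Sum: 12×12.011 + 3×18.998 + 13×1.008 + 2×14.007 = 242.244 → 242.24 g/mol.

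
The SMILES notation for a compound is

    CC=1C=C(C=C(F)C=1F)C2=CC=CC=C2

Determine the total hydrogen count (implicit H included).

Walk through each heavy atom and fill implicit hydrogens from standard valence (C 4, N 3, O 2, S 2, halogen 1):
  atom 1: C, bond orders sum to 1 (valence 4) → 3 H
  atom 2: C, bond orders sum to 4 (valence 4) → 0 H
  atom 3: C, bond orders sum to 3 (valence 4) → 1 H
  atom 4: C, bond orders sum to 4 (valence 4) → 0 H
  atom 5: C, bond orders sum to 3 (valence 4) → 1 H
  atom 6: C, bond orders sum to 4 (valence 4) → 0 H
  atom 7: F (halogen, monovalent) → 0 H
  atom 8: C, bond orders sum to 4 (valence 4) → 0 H
  atom 9: F (halogen, monovalent) → 0 H
  atom 10: C, bond orders sum to 4 (valence 4) → 0 H
  atom 11: C, bond orders sum to 3 (valence 4) → 1 H
  atom 12: C, bond orders sum to 3 (valence 4) → 1 H
  atom 13: C, bond orders sum to 3 (valence 4) → 1 H
  atom 14: C, bond orders sum to 3 (valence 4) → 1 H
  atom 15: C, bond orders sum to 3 (valence 4) → 1 H
Total hydrogens: 10.

10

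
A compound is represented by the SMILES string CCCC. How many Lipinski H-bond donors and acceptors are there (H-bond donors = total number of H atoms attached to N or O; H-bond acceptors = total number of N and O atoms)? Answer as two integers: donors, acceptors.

0, 0

Donors: find every N or O and count the H atoms it carries.
  (no N or O atoms present)
Lipinski HBD = 0.
Acceptors: N atoms = 0, O atoms = 0 → HBA = 0.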